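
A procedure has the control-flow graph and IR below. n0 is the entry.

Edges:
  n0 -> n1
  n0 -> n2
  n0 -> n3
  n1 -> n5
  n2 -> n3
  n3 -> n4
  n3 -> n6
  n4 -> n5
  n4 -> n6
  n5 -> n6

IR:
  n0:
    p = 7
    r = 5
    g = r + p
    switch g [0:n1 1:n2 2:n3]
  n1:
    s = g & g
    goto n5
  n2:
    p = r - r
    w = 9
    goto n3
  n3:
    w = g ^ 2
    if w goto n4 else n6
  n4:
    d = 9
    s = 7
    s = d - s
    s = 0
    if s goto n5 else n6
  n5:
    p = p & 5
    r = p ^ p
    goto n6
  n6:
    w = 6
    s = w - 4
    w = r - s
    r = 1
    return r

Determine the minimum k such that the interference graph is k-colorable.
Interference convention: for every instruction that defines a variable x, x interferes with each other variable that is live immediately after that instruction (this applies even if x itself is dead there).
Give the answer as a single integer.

Answer: 4

Analysis:
def/use:
  n0: def={g,p,r} ue=∅
  n1: def={s} ue={g}
  n2: def={p,w} ue={r}
  n3: def={w} ue={g}
  n4: def={d,s} ue=∅
  n5: def={p,r} ue={p}
  n6: def={r,s,w} ue={r}

Backward fixpoint:
  n0 li=∅ lo={g,p,r}
  n1 li={g,p} lo={p}
  n2 li={g,r} lo={g,p,r}
  n3 li={g,p,r} lo={p,r}
  n4 li={p,r} lo={p,r}
  n5 li={p} lo={r}
  n6 li={r} lo=∅

Interference:
  d — {p,r,s}
  g — {p,r,w}
  p — {d,g,r,s,w}
  r — {d,g,p,s,w}
  s — {d,p,r}
  w — {g,p,r}

Chromatic number:
  lower bound: {d,p,r,s} mutually conflict ⇒ χ ≥ 4
  assign d→c2 g→c2 p→c0 r→c1 s→c3 w→c3 — no edge inside a register ⇒ χ ≤ 4
  χ = 4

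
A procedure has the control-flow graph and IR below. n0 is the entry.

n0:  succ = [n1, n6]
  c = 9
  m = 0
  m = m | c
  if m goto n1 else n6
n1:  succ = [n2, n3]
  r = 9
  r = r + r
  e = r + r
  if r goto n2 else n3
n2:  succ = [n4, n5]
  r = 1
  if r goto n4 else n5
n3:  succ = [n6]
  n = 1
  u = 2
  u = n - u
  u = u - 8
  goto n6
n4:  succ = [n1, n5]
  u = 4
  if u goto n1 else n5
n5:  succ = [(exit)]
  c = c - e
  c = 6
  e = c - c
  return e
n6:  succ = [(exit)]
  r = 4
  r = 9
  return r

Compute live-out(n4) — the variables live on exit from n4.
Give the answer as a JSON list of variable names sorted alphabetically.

Answer: ["c", "e"]

Analysis:
Per-block:
  n0: def={c,m} ue=∅
  n1: def={e,r} ue=∅
  n2: def={r} ue=∅
  n3: def={n,u} ue=∅
  n4: def={u} ue=∅
  n5: def={c,e} ue={c,e}
  n6: def={r} ue=∅

Live sets:
  live n0: ∅→{c}
  live n1: {c}→{c,e}
  live n2: {c,e}→{c,e}
  live n3: ∅→∅
  live n4: {c,e}→{c,e}
  live n5: {c,e}→∅
  live n6: ∅→∅

live-out(n4) = ["c", "e"]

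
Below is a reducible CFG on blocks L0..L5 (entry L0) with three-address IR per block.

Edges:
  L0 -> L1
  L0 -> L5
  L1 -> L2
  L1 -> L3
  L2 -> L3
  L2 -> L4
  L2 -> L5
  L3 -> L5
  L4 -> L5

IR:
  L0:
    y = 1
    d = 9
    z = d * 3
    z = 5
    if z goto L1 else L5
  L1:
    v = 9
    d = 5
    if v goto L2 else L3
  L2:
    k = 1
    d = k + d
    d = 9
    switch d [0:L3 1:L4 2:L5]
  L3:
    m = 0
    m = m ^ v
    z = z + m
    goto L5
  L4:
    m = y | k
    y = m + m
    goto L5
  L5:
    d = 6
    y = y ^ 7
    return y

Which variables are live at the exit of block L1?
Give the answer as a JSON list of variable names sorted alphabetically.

def/use:
  L0: {d,y,z} / ∅
  L1: {d,v} / ∅
  L2: {d,k} / {d}
  L3: {m,z} / {v,z}
  L4: {m,y} / {k,y}
  L5: {d,y} / {y}

Backward fixpoint:
  live L0: ∅→{y,z}
  live L1: {y,z}→{d,v,y,z}
  live L2: {d,v,y,z}→{k,v,y,z}
  live L3: {v,y,z}→{y}
  live L4: {k,y}→{y}
  live L5: {y}→∅

live-out(L1) = ["d", "v", "y", "z"]

Answer: ["d", "v", "y", "z"]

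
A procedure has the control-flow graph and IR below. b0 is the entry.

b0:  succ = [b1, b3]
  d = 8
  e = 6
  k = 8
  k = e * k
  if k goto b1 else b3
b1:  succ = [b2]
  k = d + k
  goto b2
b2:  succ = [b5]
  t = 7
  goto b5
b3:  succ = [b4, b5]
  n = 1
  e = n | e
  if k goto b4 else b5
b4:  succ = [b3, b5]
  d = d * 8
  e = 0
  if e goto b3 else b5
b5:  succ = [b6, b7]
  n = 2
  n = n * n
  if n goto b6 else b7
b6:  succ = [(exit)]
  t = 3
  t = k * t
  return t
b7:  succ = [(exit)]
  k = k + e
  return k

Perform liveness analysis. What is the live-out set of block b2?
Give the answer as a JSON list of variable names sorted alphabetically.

def/use:
  b0: def={d,e,k} ue=∅
  b1: def={k} ue={d,k}
  b2: def={t} ue=∅
  b3: def={e,n} ue={e,k}
  b4: def={d,e} ue={d}
  b5: def={n} ue=∅
  b6: def={t} ue={k}
  b7: def={k} ue={e,k}

Live sets:
  b0: in=∅ out={d,e,k}
  b1: in={d,e,k} out={e,k}
  b2: in={e,k} out={e,k}
  b3: in={d,e,k} out={d,e,k}
  b4: in={d,k} out={d,e,k}
  b5: in={e,k} out={e,k}
  b6: in={k} out=∅
  b7: in={e,k} out=∅

live-out(b2) = ["e", "k"]

Answer: ["e", "k"]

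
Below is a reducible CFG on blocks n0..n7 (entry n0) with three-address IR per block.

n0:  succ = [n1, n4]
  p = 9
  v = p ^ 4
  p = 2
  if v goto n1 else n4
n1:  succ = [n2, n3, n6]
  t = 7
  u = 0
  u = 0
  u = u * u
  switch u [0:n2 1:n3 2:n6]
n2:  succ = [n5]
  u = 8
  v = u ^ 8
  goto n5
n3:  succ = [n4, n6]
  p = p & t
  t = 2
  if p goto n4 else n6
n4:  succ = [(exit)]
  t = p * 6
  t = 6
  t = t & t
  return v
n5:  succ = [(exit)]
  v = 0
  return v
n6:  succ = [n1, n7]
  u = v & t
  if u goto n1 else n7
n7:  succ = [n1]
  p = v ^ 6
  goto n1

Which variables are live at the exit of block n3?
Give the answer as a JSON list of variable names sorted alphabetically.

Answer: ["p", "t", "v"]

Analysis:
Per-block:
  n0 def {p,v} use ∅
  n1 def {t,u} use ∅
  n2 def {u,v} use ∅
  n3 def {p,t} use {p,t}
  n4 def {t} use {p,v}
  n5 def {v} use ∅
  n6 def {u} use {t,v}
  n7 def {p} use {v}

Backward fixpoint:
  live n0: ∅→{p,v}
  live n1: {p,v}→{p,t,v}
  live n2: ∅→∅
  live n3: {p,t,v}→{p,t,v}
  live n4: {p,v}→∅
  live n5: ∅→∅
  live n6: {p,t,v}→{p,v}
  live n7: {v}→{p,v}

live-out(n3) = ["p", "t", "v"]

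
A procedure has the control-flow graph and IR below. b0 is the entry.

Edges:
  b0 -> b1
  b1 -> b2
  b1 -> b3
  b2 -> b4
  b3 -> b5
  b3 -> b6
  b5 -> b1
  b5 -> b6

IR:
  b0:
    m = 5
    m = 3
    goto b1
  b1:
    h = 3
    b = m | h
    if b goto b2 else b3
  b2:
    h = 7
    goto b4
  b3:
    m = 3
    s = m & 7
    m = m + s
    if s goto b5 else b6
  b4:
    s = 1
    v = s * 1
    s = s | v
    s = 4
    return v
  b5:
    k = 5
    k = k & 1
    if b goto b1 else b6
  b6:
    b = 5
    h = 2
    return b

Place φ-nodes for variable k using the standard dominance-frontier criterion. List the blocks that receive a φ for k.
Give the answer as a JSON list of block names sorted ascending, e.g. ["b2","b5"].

Answer: ["b1", "b6"]

Derivation:
idom tree: b1←b0 b2←b1 b3←b1 b4←b2 b5←b3 b6←b3
Dom at joins:
  b1: preds {b0,b5}: {b0} ∩ {b0,b1,b3,b5} = {b0}; idom=b0
  b6: preds {b3,b5}: {b0,b1,b3} ∩ {b0,b1,b3,b5} = {b0,b1,b3}; idom=b3

DF walk-up:
  b1←b0: walk · to b0
  b1←b5: walk b5→b3→b1 to b0
  b6←b3: walk · to b3
  b6←b5: walk b5 to b3
  b0: DF=∅
  b1: DF={b1}
  b2: DF=∅
  b3: DF={b1}
  b4: DF=∅
  b5: DF={b1,b6}
  b6: DF=∅

φ for k: defs {b5}
  DF⁺ = {b1,b6}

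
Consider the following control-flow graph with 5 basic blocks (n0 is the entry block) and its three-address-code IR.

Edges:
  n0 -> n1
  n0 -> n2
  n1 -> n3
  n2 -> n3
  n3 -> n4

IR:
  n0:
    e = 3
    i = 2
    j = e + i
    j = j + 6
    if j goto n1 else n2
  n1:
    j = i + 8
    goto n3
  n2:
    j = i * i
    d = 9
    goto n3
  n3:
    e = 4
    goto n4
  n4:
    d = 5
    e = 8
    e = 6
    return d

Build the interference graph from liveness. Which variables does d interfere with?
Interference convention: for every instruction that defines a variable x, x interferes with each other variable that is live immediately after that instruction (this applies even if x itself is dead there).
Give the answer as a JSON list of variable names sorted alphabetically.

Answer: ["e"]

Analysis:
Block summaries:
  n0: def={e,i,j} ue=∅
  n1: def={j} ue={i}
  n2: def={d,j} ue={i}
  n3: def={e} ue=∅
  n4: def={d,e} ue=∅

Live sets:
  live n0: ∅→{i}
  live n1: {i}→∅
  live n2: {i}→∅
  live n3: ∅→∅
  live n4: ∅→∅

Interfere edges:
  d — {e}
  e — {d,i}
  i — {e,j}
  j — {i}

N(d) = ["e"]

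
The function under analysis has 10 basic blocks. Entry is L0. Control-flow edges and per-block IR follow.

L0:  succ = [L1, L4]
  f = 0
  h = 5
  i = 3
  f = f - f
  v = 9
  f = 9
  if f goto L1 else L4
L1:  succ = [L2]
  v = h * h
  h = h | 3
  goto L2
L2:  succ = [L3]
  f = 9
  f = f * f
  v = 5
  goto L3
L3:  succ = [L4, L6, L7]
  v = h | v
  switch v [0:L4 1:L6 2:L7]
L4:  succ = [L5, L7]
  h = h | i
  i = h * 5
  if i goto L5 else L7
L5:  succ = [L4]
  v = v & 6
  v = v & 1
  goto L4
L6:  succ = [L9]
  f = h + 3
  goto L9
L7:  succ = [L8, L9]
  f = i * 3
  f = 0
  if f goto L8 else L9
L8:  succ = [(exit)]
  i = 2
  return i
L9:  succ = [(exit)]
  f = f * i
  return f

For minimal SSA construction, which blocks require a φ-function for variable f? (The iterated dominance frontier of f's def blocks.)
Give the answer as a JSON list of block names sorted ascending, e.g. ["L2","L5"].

Answer: ["L4", "L7", "L9"]

Derivation:
idom tree: L1←L0 L2←L1 L3←L2 L4←L0 L5←L4 L6←L3 L7←L0 L8←L7 L9←L0
Dom∩ at merges:
  L4: preds {L0,L3,L5}: {L0} ∩ {L0,L1,L2,L3} ∩ {L0,L4,L5} = {L0}; idom=L0
  L7: preds {L3,L4}: {L0,L1,L2,L3} ∩ {L0,L4} = {L0}; idom=L0
  L9: preds {L6,L7}: {L0,L1,L2,L3,L6} ∩ {L0,L7} = {L0}; idom=L0

DF walk-up:
  join L4 pred L0: · stop@L0
  join L4 pred L3: L3→L2→L1 stop@L0
  join L4 pred L5: L5→L4 stop@L0
  join L7 pred L3: L3→L2→L1 stop@L0
  join L7 pred L4: L4 stop@L0
  join L9 pred L6: L6→L3→L2→L1 stop@L0
  join L9 pred L7: L7 stop@L0
  L0: DF=∅
  L1: DF={L4,L7,L9}
  L2: DF={L4,L7,L9}
  L3: DF={L4,L7,L9}
  L4: DF={L4,L7}
  L5: DF={L4}
  L6: DF={L9}
  L7: DF={L9}
  L8: DF=∅
  L9: DF=∅

φ for f: defs {L0,L2,L6,L7,L9}
  DF⁺ = {L4,L7,L9}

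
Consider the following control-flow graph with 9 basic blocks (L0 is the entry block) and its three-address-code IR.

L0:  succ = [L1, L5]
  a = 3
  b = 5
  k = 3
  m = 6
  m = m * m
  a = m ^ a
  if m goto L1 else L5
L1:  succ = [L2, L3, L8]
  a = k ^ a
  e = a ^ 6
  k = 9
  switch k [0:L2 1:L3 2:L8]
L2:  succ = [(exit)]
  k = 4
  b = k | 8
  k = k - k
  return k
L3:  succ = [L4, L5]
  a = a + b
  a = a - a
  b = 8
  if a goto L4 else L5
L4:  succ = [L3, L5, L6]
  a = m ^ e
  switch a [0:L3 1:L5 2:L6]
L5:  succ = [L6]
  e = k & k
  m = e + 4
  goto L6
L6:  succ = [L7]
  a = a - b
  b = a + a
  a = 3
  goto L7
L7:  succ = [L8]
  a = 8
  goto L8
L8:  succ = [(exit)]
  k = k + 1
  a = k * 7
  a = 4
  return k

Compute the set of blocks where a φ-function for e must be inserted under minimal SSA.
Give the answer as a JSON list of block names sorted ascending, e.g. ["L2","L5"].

Answer: ["L5", "L6", "L8"]

Derivation:
idom tree: L1←L0 L2←L1 L3←L1 L4←L3 L5←L0 L6←L0 L7←L6 L8←L0
Join-block Dom:
  L3: preds {L1,L4}: {L0,L1} ∩ {L0,L1,L3,L4} = {L0,L1}; idom=L1
  L5: preds {L0,L3,L4}: {L0} ∩ {L0,L1,L3} ∩ {L0,L1,L3,L4} = {L0}; idom=L0
  L6: preds {L4,L5}: {L0,L1,L3,L4} ∩ {L0,L5} = {L0}; idom=L0
  L8: preds {L1,L7}: {L0,L1} ∩ {L0,L6,L7} = {L0}; idom=L0

DF derivation:
  L3←L1: walk · to L1
  L3←L4: walk L4→L3 to L1
  L5←L0: walk · to L0
  L5←L3: walk L3→L1 to L0
  L5←L4: walk L4→L3→L1 to L0
  L6←L4: walk L4→L3→L1 to L0
  L6←L5: walk L5 to L0
  L8←L1: walk L1 to L0
  L8←L7: walk L7→L6 to L0
  DF(L0)=∅
  DF(L1)={L5,L6,L8}
  DF(L2)=∅
  DF(L3)={L3,L5,L6}
  DF(L4)={L3,L5,L6}
  DF(L5)={L6}
  DF(L6)={L8}
  DF(L7)={L8}
  DF(L8)=∅

φ for e: defs {L1,L5}
  DF⁺ = {L5,L6,L8}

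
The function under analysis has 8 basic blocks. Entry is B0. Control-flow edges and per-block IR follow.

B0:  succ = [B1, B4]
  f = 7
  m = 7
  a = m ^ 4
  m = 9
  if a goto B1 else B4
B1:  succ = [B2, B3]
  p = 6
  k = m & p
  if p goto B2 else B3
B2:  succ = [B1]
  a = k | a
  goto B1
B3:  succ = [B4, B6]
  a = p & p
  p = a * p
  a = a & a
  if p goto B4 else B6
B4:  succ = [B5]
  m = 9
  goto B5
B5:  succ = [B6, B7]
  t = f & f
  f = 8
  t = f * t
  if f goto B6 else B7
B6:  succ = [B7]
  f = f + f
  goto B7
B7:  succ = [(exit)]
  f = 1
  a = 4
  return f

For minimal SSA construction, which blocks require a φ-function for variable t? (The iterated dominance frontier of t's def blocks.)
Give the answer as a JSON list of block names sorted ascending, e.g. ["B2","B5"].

Answer: ["B6", "B7"]

Derivation:
idom tree: B1←B0 B2←B1 B3←B1 B4←B0 B5←B4 B6←B0 B7←B0
Dom at joins:
  B1: preds {B0,B2}: {B0} ∩ {B0,B1,B2} = {B0}; idom=B0
  B4: preds {B0,B3}: {B0} ∩ {B0,B1,B3} = {B0}; idom=B0
  B6: preds {B3,B5}: {B0,B1,B3} ∩ {B0,B4,B5} = {B0}; idom=B0
  B7: preds {B5,B6}: {B0,B4,B5} ∩ {B0,B6} = {B0}; idom=B0

DF walk-up:
  join B1 pred B0: · stop@B0
  join B1 pred B2: B2→B1 stop@B0
  join B4 pred B0: · stop@B0
  join B4 pred B3: B3→B1 stop@B0
  join B6 pred B3: B3→B1 stop@B0
  join B6 pred B5: B5→B4 stop@B0
  join B7 pred B5: B5→B4 stop@B0
  join B7 pred B6: B6 stop@B0
  B0: DF=∅
  B1: DF={B1,B4,B6}
  B2: DF={B1}
  B3: DF={B4,B6}
  B4: DF={B6,B7}
  B5: DF={B6,B7}
  B6: DF={B7}
  B7: DF=∅

φ for t: defs {B5}
  DF⁺ = {B6,B7}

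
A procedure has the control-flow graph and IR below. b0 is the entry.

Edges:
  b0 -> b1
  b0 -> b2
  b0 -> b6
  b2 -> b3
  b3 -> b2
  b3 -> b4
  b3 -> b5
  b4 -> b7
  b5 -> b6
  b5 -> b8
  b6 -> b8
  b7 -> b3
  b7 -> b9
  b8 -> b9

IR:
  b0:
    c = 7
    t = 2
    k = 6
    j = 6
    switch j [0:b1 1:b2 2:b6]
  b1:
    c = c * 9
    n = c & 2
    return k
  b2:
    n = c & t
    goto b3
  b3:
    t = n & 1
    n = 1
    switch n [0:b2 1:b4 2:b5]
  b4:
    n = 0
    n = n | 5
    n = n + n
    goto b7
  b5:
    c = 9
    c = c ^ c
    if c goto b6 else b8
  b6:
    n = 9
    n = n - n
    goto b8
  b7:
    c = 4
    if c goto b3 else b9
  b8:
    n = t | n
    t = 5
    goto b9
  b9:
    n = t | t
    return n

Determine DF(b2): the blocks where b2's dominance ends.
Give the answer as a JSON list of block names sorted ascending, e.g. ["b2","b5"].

Answer: ["b2", "b6", "b8", "b9"]

Analysis:
idom tree: b1←b0 b2←b0 b3←b2 b4←b3 b5←b3 b6←b0 b7←b4 b8←b0 b9←b0
Dom at joins:
  b2: preds {b0,b3}: {b0} ∩ {b0,b2,b3} = {b0}; idom=b0
  b3: preds {b2,b7}: {b0,b2} ∩ {b0,b2,b3,b4,b7} = {b0,b2}; idom=b2
  b6: preds {b0,b5}: {b0} ∩ {b0,b2,b3,b5} = {b0}; idom=b0
  b8: preds {b5,b6}: {b0,b2,b3,b5} ∩ {b0,b6} = {b0}; idom=b0
  b9: preds {b7,b8}: {b0,b2,b3,b4,b7} ∩ {b0,b8} = {b0}; idom=b0

DF walk-up:
  join b2 pred b0: · stop@b0
  join b2 pred b3: b3→b2 stop@b0
  join b3 pred b2: · stop@b2
  join b3 pred b7: b7→b4→b3 stop@b2
  join b6 pred b0: · stop@b0
  join b6 pred b5: b5→b3→b2 stop@b0
  join b8 pred b5: b5→b3→b2 stop@b0
  join b8 pred b6: b6 stop@b0
  join b9 pred b7: b7→b4→b3→b2 stop@b0
  join b9 pred b8: b8 stop@b0
  b0 → ∅
  b1 → ∅
  b2 → {b2,b6,b8,b9}
  b3 → {b2,b3,b6,b8,b9}
  b4 → {b3,b9}
  b5 → {b6,b8}
  b6 → {b8}
  b7 → {b3,b9}
  b8 → {b9}
  b9 → ∅

DF(b2) = ["b2", "b6", "b8", "b9"]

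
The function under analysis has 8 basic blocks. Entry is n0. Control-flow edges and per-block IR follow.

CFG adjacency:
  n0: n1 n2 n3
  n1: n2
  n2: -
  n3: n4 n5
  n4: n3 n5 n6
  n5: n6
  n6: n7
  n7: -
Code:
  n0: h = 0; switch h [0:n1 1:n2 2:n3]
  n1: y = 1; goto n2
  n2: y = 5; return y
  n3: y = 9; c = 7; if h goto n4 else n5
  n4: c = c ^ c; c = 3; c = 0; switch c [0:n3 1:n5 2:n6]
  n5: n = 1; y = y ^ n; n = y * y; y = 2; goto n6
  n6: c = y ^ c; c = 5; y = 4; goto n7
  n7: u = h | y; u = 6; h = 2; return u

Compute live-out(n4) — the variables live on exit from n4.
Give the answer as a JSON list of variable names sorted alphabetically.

def/use:
  n0 def {h} use ∅
  n1 def {y} use ∅
  n2 def {y} use ∅
  n3 def {c,y} use {h}
  n4 def {c} use {c}
  n5 def {n,y} use {y}
  n6 def {c,y} use {c,y}
  n7 def {h,u} use {h,y}

Backward fixpoint:
  n0 li=∅ lo={h}
  n1 li=∅ lo=∅
  n2 li=∅ lo=∅
  n3 li={h} lo={c,h,y}
  n4 li={c,h,y} lo={c,h,y}
  n5 li={c,h,y} lo={c,h,y}
  n6 li={c,h,y} lo={h,y}
  n7 li={h,y} lo=∅

live-out(n4) = ["c", "h", "y"]

Answer: ["c", "h", "y"]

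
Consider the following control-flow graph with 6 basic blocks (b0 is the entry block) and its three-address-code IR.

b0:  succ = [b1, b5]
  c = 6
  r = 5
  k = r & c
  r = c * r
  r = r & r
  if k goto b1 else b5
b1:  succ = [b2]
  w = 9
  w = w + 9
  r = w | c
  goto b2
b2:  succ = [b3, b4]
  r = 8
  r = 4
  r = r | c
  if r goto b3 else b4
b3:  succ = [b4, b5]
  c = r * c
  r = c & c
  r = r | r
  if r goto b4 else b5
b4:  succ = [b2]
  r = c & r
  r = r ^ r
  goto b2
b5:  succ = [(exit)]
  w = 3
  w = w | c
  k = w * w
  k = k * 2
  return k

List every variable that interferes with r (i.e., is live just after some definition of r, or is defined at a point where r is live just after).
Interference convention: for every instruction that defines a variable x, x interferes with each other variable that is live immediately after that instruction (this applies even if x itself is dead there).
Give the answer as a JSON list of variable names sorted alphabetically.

Answer: ["c", "k"]

Working:
def/use:
  b0 def {c,k,r} use ∅
  b1 def {r,w} use {c}
  b2 def {r} use {c}
  b3 def {c,r} use {c,r}
  b4 def {r} use {c,r}
  b5 def {k,w} use {c}

Backward fixpoint:
  b0 li=∅ lo={c}
  b1 li={c} lo={c}
  b2 li={c} lo={c,r}
  b3 li={c,r} lo={c,r}
  b4 li={c,r} lo={c}
  b5 li={c} lo=∅

Interference:
  c — {k,r,w}
  k — {c,r}
  r — {c,k}
  w — {c}

N(r) = ["c", "k"]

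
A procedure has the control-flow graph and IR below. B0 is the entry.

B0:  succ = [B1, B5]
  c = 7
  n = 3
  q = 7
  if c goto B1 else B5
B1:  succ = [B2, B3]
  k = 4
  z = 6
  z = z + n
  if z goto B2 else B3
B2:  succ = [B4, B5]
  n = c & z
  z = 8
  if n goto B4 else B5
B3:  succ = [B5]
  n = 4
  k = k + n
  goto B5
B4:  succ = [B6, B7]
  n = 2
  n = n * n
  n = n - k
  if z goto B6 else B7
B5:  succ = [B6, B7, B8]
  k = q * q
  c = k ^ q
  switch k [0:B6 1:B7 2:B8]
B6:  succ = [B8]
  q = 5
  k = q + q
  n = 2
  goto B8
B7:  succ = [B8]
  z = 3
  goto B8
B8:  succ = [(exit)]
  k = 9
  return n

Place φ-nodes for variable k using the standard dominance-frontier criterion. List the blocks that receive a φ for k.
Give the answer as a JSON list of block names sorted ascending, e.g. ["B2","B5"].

Answer: ["B5", "B6", "B7", "B8"]

Analysis:
idom tree: B1←B0 B2←B1 B3←B1 B4←B2 B5←B0 B6←B0 B7←B0 B8←B0
Dom∩ at merges:
  B5: preds {B0,B2,B3}: {B0} ∩ {B0,B1,B2} ∩ {B0,B1,B3} = {B0}; idom=B0
  B6: preds {B4,B5}: {B0,B1,B2,B4} ∩ {B0,B5} = {B0}; idom=B0
  B7: preds {B4,B5}: {B0,B1,B2,B4} ∩ {B0,B5} = {B0}; idom=B0
  B8: preds {B5,B6,B7}: {B0,B5} ∩ {B0,B6} ∩ {B0,B7} = {B0}; idom=B0

DF walk-up:
  B5←B0: walk · to B0
  B5←B2: walk B2→B1 to B0
  B5←B3: walk B3→B1 to B0
  B6←B4: walk B4→B2→B1 to B0
  B6←B5: walk B5 to B0
  B7←B4: walk B4→B2→B1 to B0
  B7←B5: walk B5 to B0
  B8←B5: walk B5 to B0
  B8←B6: walk B6 to B0
  B8←B7: walk B7 to B0
  B0 → ∅
  B1 → {B5,B6,B7}
  B2 → {B5,B6,B7}
  B3 → {B5}
  B4 → {B6,B7}
  B5 → {B6,B7,B8}
  B6 → {B8}
  B7 → {B8}
  B8 → ∅

φ for k: defs {B1,B3,B5,B6,B8}
  DF⁺ = {B5,B6,B7,B8}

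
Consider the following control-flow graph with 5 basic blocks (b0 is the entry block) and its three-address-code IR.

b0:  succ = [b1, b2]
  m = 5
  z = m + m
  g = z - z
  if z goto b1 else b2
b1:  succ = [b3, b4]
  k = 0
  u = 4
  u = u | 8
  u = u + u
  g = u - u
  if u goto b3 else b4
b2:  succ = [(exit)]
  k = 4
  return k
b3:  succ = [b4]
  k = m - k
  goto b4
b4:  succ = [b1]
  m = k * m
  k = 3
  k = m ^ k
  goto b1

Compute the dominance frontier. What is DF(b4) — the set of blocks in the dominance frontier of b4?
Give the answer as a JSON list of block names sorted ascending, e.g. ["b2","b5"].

idom tree: b1←b0 b2←b0 b3←b1 b4←b1
Join-block Dom:
  b1: preds {b0,b4}: {b0} ∩ {b0,b1,b4} = {b0}; idom=b0
  b4: preds {b1,b3}: {b0,b1} ∩ {b0,b1,b3} = {b0,b1}; idom=b1

DF walk-up:
  join b1 pred b0: · stop@b0
  join b1 pred b4: b4→b1 stop@b0
  join b4 pred b1: · stop@b1
  join b4 pred b3: b3 stop@b1
  b0: DF=∅
  b1: DF={b1}
  b2: DF=∅
  b3: DF={b4}
  b4: DF={b1}

DF(b4) = ["b1"]

Answer: ["b1"]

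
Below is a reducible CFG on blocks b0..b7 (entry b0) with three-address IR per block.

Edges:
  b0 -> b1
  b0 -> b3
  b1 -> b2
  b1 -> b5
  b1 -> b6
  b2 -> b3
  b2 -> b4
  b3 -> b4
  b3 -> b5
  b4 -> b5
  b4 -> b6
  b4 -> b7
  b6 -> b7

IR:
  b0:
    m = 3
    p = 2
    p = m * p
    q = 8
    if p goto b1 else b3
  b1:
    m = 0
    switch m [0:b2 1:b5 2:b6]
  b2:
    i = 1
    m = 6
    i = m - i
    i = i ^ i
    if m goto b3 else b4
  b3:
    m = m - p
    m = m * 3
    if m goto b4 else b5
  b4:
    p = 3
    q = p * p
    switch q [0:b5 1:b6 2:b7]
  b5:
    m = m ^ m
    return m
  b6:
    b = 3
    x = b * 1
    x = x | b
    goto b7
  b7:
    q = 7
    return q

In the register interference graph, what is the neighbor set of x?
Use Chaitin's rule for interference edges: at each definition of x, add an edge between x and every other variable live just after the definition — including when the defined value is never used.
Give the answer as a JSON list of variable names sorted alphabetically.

Answer: ["b"]

Derivation:
Block summaries:
  b0: {m,p,q} / ∅
  b1: {m} / ∅
  b2: {i,m} / ∅
  b3: {m} / {m,p}
  b4: {p,q} / ∅
  b5: {m} / {m}
  b6: {b,x} / ∅
  b7: {q} / ∅

Backward fixpoint:
  b0: in=∅ out={m,p}
  b1: in={p} out={m,p}
  b2: in={p} out={m,p}
  b3: in={m,p} out={m}
  b4: in={m} out={m}
  b5: in={m} out=∅
  b6: in=∅ out=∅
  b7: in=∅ out=∅

Interfere edges:
  b↔{x}
  i↔{m,p}
  m↔{i,p,q}
  p↔{i,m,q}
  q↔{m,p}
  x↔{b}

N(x) = ["b"]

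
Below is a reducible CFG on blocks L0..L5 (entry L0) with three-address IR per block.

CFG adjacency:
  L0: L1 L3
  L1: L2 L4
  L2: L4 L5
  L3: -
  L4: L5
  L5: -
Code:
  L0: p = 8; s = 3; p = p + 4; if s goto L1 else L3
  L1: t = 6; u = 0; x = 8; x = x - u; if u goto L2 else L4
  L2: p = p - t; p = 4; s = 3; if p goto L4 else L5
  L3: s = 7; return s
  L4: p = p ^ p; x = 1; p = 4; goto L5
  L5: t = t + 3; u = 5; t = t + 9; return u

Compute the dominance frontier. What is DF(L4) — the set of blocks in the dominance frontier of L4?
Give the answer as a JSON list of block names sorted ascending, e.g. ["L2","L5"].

idom tree: L1←L0 L2←L1 L3←L0 L4←L1 L5←L1
Join-block Dom:
  L4: preds {L1,L2}: {L0,L1} ∩ {L0,L1,L2} = {L0,L1}; idom=L1
  L5: preds {L2,L4}: {L0,L1,L2} ∩ {L0,L1,L4} = {L0,L1}; idom=L1

Frontier:
  L4←L1: walk · to L1
  L4←L2: walk L2 to L1
  L5←L2: walk L2 to L1
  L5←L4: walk L4 to L1
  L0: DF=∅
  L1: DF=∅
  L2: DF={L4,L5}
  L3: DF=∅
  L4: DF={L5}
  L5: DF=∅

DF(L4) = ["L5"]

Answer: ["L5"]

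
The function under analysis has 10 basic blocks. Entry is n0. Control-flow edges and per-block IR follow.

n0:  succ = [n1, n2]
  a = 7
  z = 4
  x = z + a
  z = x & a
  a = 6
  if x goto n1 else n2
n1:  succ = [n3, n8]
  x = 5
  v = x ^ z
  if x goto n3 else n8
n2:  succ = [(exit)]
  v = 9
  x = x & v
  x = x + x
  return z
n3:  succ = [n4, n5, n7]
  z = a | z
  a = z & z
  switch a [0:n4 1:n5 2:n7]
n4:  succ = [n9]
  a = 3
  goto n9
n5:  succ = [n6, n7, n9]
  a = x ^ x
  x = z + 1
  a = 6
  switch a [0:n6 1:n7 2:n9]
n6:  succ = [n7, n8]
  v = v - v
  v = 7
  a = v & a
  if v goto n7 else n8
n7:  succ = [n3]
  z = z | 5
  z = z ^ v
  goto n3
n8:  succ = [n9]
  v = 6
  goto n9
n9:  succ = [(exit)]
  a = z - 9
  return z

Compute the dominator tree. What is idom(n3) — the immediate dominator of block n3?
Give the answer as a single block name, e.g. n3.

idom tree: n1←n0 n2←n0 n3←n1 n4←n3 n5←n3 n6←n5 n7←n3 n8←n1 n9←n1
Dom at joins:
  n3: preds {n1,n7}: {n0,n1} ∩ {n0,n1,n3,n7} = {n0,n1}; idom=n1
  n7: preds {n3,n5,n6}: {n0,n1,n3} ∩ {n0,n1,n3,n5} ∩ {n0,n1,n3,n5,n6} = {n0,n1,n3}; idom=n3
  n8: preds {n1,n6}: {n0,n1} ∩ {n0,n1,n3,n5,n6} = {n0,n1}; idom=n1
  n9: preds {n4,n5,n8}: {n0,n1,n3,n4} ∩ {n0,n1,n3,n5} ∩ {n0,n1,n8} = {n0,n1}; idom=n1

idom(n3) = n1

Answer: n1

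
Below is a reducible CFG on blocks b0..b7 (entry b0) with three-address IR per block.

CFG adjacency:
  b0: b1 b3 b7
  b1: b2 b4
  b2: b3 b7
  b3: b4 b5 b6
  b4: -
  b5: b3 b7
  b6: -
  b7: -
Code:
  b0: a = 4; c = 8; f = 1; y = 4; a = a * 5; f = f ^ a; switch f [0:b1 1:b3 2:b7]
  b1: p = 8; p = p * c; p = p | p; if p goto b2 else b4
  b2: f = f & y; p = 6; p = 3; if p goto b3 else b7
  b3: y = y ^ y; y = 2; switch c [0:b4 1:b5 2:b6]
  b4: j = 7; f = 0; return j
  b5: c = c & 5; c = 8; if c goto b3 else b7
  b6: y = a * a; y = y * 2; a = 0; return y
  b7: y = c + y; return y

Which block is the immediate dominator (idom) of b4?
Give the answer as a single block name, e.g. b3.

idom tree: b1←b0 b2←b1 b3←b0 b4←b0 b5←b3 b6←b3 b7←b0
Dom∩ at merges:
  b3: preds {b0,b2,b5}: {b0} ∩ {b0,b1,b2} ∩ {b0,b3,b5} = {b0}; idom=b0
  b4: preds {b1,b3}: {b0,b1} ∩ {b0,b3} = {b0}; idom=b0
  b7: preds {b0,b2,b5}: {b0} ∩ {b0,b1,b2} ∩ {b0,b3,b5} = {b0}; idom=b0

idom(b4) = b0

Answer: b0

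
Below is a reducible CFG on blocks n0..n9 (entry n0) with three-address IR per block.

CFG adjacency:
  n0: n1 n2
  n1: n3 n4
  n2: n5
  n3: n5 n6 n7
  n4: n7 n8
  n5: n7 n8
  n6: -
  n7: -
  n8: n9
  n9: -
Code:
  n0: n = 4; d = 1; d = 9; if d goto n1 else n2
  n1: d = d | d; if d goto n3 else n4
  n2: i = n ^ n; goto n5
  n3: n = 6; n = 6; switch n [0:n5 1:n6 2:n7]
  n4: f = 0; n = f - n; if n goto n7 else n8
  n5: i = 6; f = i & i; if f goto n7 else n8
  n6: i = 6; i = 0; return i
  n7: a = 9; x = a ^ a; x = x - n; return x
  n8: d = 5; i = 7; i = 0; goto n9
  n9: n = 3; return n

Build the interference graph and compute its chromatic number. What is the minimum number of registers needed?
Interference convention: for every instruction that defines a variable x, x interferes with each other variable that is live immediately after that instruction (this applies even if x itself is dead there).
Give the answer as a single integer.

Answer: 2

Derivation:
def/use:
  n0: def={d,n} ue=∅
  n1: def={d} ue={d}
  n2: def={i} ue={n}
  n3: def={n} ue=∅
  n4: def={f,n} ue={n}
  n5: def={f,i} ue=∅
  n6: def={i} ue=∅
  n7: def={a,x} ue={n}
  n8: def={d,i} ue=∅
  n9: def={n} ue=∅

Liveness:
  n0: in=∅ out={d,n}
  n1: in={d,n} out={n}
  n2: in={n} out={n}
  n3: in=∅ out={n}
  n4: in={n} out={n}
  n5: in={n} out={n}
  n6: in=∅ out=∅
  n7: in={n} out=∅
  n8: in=∅ out=∅
  n9: in=∅ out=∅

Conflict graph:
  a↔{n}
  d↔{n}
  f↔{n}
  i↔{n}
  n↔{a,d,f,i,x}
  x↔{n}

Chromatic number:
  clique {a,n} ⇒ need ≥ 2
  assign a→c1 d→c1 f→c1 i→c1 n→c0 x→c1 — no edge inside a register ⇒ χ ≤ 2
  χ = 2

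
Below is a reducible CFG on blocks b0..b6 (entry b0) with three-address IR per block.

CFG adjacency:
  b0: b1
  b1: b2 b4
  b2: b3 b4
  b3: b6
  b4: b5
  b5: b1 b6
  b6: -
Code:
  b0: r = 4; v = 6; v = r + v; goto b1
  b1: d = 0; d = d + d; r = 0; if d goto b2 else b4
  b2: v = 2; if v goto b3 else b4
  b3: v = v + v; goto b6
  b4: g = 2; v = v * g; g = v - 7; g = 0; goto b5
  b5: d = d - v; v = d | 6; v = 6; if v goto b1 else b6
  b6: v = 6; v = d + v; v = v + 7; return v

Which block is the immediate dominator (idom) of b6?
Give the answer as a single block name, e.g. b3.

Answer: b1

Derivation:
idom tree: b1←b0 b2←b1 b3←b2 b4←b1 b5←b4 b6←b1
Join-block Dom:
  b1: preds {b0,b5}: {b0} ∩ {b0,b1,b4,b5} = {b0}; idom=b0
  b4: preds {b1,b2}: {b0,b1} ∩ {b0,b1,b2} = {b0,b1}; idom=b1
  b6: preds {b3,b5}: {b0,b1,b2,b3} ∩ {b0,b1,b4,b5} = {b0,b1}; idom=b1

idom(b6) = b1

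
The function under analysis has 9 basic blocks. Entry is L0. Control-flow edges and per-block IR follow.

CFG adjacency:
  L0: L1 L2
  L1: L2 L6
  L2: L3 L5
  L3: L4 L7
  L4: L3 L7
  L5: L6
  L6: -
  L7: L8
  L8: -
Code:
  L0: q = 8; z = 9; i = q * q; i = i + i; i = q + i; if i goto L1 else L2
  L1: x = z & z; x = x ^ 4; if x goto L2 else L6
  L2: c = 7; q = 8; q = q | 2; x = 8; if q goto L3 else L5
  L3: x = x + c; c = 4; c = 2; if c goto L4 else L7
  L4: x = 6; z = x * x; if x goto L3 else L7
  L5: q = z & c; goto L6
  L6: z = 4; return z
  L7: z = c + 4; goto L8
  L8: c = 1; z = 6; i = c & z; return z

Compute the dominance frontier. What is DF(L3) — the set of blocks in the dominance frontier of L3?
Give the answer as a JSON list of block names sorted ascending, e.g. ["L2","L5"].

idom tree: L1←L0 L2←L0 L3←L2 L4←L3 L5←L2 L6←L0 L7←L3 L8←L7
Dom∩ at merges:
  L2: preds {L0,L1}: {L0} ∩ {L0,L1} = {L0}; idom=L0
  L3: preds {L2,L4}: {L0,L2} ∩ {L0,L2,L3,L4} = {L0,L2}; idom=L2
  L6: preds {L1,L5}: {L0,L1} ∩ {L0,L2,L5} = {L0}; idom=L0
  L7: preds {L3,L4}: {L0,L2,L3} ∩ {L0,L2,L3,L4} = {L0,L2,L3}; idom=L3

DF derivation:
  L2←L0: walk · to L0
  L2←L1: walk L1 to L0
  L3←L2: walk · to L2
  L3←L4: walk L4→L3 to L2
  L6←L1: walk L1 to L0
  L6←L5: walk L5→L2 to L0
  L7←L3: walk · to L3
  L7←L4: walk L4 to L3
  DF(L0)=∅
  DF(L1)={L2,L6}
  DF(L2)={L6}
  DF(L3)={L3}
  DF(L4)={L3,L7}
  DF(L5)={L6}
  DF(L6)=∅
  DF(L7)=∅
  DF(L8)=∅

DF(L3) = ["L3"]

Answer: ["L3"]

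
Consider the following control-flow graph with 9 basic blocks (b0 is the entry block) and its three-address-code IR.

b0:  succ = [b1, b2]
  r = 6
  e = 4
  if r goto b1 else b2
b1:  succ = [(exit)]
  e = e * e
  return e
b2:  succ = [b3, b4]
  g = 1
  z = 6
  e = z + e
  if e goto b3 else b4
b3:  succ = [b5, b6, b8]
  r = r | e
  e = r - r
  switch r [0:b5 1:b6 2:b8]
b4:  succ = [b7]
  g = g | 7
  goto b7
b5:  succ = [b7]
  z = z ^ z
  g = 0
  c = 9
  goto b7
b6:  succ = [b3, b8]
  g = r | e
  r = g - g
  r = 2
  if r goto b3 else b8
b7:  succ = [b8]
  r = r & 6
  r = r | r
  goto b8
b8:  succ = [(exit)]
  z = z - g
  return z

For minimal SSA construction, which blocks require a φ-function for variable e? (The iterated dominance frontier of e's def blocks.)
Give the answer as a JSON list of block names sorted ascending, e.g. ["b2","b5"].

idom tree: b1←b0 b2←b0 b3←b2 b4←b2 b5←b3 b6←b3 b7←b2 b8←b2
Dom at joins:
  b3: preds {b2,b6}: {b0,b2} ∩ {b0,b2,b3,b6} = {b0,b2}; idom=b2
  b7: preds {b4,b5}: {b0,b2,b4} ∩ {b0,b2,b3,b5} = {b0,b2}; idom=b2
  b8: preds {b3,b6,b7}: {b0,b2,b3} ∩ {b0,b2,b3,b6} ∩ {b0,b2,b7} = {b0,b2}; idom=b2

Frontier:
  join b3 pred b2: · stop@b2
  join b3 pred b6: b6→b3 stop@b2
  join b7 pred b4: b4 stop@b2
  join b7 pred b5: b5→b3 stop@b2
  join b8 pred b3: b3 stop@b2
  join b8 pred b6: b6→b3 stop@b2
  join b8 pred b7: b7 stop@b2
  DF(b0)=∅
  DF(b1)=∅
  DF(b2)=∅
  DF(b3)={b3,b7,b8}
  DF(b4)={b7}
  DF(b5)={b7}
  DF(b6)={b3,b8}
  DF(b7)={b8}
  DF(b8)=∅

φ for e: defs {b0,b1,b2,b3}
  DF⁺ = {b3,b7,b8}

Answer: ["b3", "b7", "b8"]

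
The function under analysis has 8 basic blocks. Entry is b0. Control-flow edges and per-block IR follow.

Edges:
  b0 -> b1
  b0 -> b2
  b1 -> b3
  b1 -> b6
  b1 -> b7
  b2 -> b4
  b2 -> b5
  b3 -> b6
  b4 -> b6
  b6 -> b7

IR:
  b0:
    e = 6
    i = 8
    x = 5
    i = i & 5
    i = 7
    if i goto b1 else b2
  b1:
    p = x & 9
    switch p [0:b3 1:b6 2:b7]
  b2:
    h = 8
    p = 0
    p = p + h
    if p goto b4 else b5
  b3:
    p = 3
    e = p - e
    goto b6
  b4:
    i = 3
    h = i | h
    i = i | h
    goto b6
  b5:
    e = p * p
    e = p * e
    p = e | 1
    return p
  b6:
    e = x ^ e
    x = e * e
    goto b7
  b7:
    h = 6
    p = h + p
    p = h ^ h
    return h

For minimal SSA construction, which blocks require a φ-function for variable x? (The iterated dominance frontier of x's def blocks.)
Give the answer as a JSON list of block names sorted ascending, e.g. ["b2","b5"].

idom tree: b1←b0 b2←b0 b3←b1 b4←b2 b5←b2 b6←b0 b7←b0
Join-block Dom:
  b6: preds {b1,b3,b4}: {b0,b1} ∩ {b0,b1,b3} ∩ {b0,b2,b4} = {b0}; idom=b0
  b7: preds {b1,b6}: {b0,b1} ∩ {b0,b6} = {b0}; idom=b0

DF walk-up:
  b6←b1: walk b1 to b0
  b6←b3: walk b3→b1 to b0
  b6←b4: walk b4→b2 to b0
  b7←b1: walk b1 to b0
  b7←b6: walk b6 to b0
  b0: DF=∅
  b1: DF={b6,b7}
  b2: DF={b6}
  b3: DF={b6}
  b4: DF={b6}
  b5: DF=∅
  b6: DF={b7}
  b7: DF=∅

φ for x: defs {b0,b6}
  DF⁺ = {b7}

Answer: ["b7"]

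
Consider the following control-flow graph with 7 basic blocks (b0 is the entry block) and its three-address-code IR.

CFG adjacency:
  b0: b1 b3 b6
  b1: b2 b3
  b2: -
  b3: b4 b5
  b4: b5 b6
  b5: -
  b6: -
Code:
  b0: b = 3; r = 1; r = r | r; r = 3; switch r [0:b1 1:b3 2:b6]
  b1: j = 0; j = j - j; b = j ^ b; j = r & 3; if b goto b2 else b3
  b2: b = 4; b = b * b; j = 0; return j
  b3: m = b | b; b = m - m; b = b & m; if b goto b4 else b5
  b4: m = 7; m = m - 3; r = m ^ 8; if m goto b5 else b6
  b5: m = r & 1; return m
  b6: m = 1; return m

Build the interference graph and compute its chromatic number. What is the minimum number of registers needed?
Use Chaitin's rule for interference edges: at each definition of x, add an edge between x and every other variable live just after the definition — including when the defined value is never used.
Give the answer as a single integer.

def/use:
  b0: {b,r} / ∅
  b1: {b,j} / {b,r}
  b2: {b,j} / ∅
  b3: {b,m} / {b}
  b4: {m,r} / ∅
  b5: {m} / {r}
  b6: {m} / ∅

Liveness:
  b0: in=∅ out={b,r}
  b1: in={b,r} out={b,r}
  b2: in=∅ out=∅
  b3: in={b,r} out={r}
  b4: in=∅ out={r}
  b5: in={r} out=∅
  b6: in=∅ out=∅

Conflict graph:
  b↔{j,m,r}
  j↔{b,r}
  m↔{b,r}
  r↔{b,j,m}

Registers:
  lower bound: {b,j,r} mutually conflict ⇒ χ ≥ 3
  assign b→R0 j→R2 m→R2 r→R1 — no edge inside a register ⇒ χ ≤ 3
  χ = 3

Answer: 3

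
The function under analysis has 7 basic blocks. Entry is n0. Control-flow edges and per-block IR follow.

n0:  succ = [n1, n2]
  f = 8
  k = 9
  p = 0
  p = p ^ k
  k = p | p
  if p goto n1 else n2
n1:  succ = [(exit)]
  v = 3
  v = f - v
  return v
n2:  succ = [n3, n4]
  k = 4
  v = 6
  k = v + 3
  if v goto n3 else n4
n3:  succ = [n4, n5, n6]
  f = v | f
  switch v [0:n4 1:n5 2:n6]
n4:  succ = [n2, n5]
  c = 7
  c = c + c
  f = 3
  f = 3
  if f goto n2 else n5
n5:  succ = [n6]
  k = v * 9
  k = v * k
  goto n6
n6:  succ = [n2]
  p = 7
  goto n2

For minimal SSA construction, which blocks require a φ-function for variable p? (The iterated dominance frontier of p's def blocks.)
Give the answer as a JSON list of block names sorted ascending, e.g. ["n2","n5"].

idom tree: n1←n0 n2←n0 n3←n2 n4←n2 n5←n2 n6←n2
Dom at joins:
  n2: preds {n0,n4,n6}: {n0} ∩ {n0,n2,n4} ∩ {n0,n2,n6} = {n0}; idom=n0
  n4: preds {n2,n3}: {n0,n2} ∩ {n0,n2,n3} = {n0,n2}; idom=n2
  n5: preds {n3,n4}: {n0,n2,n3} ∩ {n0,n2,n4} = {n0,n2}; idom=n2
  n6: preds {n3,n5}: {n0,n2,n3} ∩ {n0,n2,n5} = {n0,n2}; idom=n2

DF derivation:
  join n2 pred n0: · stop@n0
  join n2 pred n4: n4→n2 stop@n0
  join n2 pred n6: n6→n2 stop@n0
  join n4 pred n2: · stop@n2
  join n4 pred n3: n3 stop@n2
  join n5 pred n3: n3 stop@n2
  join n5 pred n4: n4 stop@n2
  join n6 pred n3: n3 stop@n2
  join n6 pred n5: n5 stop@n2
  DF(n0)=∅
  DF(n1)=∅
  DF(n2)={n2}
  DF(n3)={n4,n5,n6}
  DF(n4)={n2,n5}
  DF(n5)={n6}
  DF(n6)={n2}

φ for p: defs {n0,n6}
  DF⁺ = {n2}

Answer: ["n2"]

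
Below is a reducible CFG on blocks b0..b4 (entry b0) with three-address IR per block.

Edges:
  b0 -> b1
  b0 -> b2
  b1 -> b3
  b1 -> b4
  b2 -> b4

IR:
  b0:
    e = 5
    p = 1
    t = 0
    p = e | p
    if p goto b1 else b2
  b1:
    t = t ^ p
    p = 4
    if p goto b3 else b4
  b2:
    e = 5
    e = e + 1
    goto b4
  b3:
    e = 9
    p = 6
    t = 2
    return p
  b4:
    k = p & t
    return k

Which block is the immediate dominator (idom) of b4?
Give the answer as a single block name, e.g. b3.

idom tree: b1←b0 b2←b0 b3←b1 b4←b0
Dom∩ at merges:
  b4: preds {b1,b2}: {b0,b1} ∩ {b0,b2} = {b0}; idom=b0

idom(b4) = b0

Answer: b0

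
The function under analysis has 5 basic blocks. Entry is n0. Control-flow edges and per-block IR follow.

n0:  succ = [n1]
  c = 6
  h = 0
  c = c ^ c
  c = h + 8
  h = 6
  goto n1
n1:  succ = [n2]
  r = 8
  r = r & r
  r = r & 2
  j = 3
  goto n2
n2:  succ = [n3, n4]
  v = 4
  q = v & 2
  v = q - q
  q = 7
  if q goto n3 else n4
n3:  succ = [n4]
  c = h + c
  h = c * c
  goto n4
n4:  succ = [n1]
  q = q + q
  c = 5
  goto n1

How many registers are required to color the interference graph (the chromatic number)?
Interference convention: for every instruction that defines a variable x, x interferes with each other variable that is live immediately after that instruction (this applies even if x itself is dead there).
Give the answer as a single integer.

Block summaries:
  n0: {c,h} / ∅
  n1: {j,r} / ∅
  n2: {q,v} / ∅
  n3: {c,h} / {c,h}
  n4: {c,q} / {q}

Liveness:
  live n0: ∅→{c,h}
  live n1: {c,h}→{c,h}
  live n2: {c,h}→{c,h,q}
  live n3: {c,h,q}→{h,q}
  live n4: {h,q}→{c,h}

Conflict graph:
  c↔{h,j,q,r,v}
  h↔{c,j,q,r,v}
  j↔{c,h}
  q↔{c,h}
  r↔{c,h}
  v↔{c,h}

Chromatic number:
  clique {c,h,j} ⇒ need ≥ 3
  3-colouring: R0={c}  R1={h}  R2={j,q,r,v}
  χ = 3

Answer: 3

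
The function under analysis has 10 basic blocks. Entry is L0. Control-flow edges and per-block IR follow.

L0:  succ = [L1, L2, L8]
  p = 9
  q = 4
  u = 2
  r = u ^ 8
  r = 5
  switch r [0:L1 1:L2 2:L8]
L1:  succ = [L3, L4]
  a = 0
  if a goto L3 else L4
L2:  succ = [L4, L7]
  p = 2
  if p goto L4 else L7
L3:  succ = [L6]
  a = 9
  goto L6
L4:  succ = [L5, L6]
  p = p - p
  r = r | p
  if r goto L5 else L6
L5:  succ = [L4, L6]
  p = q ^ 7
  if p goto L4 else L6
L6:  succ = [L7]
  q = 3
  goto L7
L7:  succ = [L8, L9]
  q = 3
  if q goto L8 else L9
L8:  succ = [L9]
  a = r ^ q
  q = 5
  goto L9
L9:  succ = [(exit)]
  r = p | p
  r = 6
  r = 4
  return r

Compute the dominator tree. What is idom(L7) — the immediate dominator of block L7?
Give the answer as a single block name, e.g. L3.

Answer: L0

Derivation:
idom tree: L1←L0 L2←L0 L3←L1 L4←L0 L5←L4 L6←L0 L7←L0 L8←L0 L9←L0
Dom∩ at merges:
  L4: preds {L1,L2,L5}: {L0,L1} ∩ {L0,L2} ∩ {L0,L4,L5} = {L0}; idom=L0
  L6: preds {L3,L4,L5}: {L0,L1,L3} ∩ {L0,L4} ∩ {L0,L4,L5} = {L0}; idom=L0
  L7: preds {L2,L6}: {L0,L2} ∩ {L0,L6} = {L0}; idom=L0
  L8: preds {L0,L7}: {L0} ∩ {L0,L7} = {L0}; idom=L0
  L9: preds {L7,L8}: {L0,L7} ∩ {L0,L8} = {L0}; idom=L0

idom(L7) = L0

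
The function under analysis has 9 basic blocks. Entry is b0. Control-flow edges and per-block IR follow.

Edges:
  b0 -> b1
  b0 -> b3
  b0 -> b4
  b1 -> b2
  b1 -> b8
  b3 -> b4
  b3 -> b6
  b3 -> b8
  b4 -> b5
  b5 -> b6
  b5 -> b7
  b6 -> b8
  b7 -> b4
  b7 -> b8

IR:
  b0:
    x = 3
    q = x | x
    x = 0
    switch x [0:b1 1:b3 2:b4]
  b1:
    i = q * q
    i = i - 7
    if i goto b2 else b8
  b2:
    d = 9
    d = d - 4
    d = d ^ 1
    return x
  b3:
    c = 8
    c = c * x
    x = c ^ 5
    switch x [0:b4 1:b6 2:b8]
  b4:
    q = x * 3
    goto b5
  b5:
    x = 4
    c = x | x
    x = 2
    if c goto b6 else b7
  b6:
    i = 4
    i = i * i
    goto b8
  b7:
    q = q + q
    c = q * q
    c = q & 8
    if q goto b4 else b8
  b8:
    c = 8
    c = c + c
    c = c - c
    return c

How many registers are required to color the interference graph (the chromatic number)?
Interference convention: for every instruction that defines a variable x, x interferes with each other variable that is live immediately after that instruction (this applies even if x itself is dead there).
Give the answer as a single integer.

Answer: 3

Analysis:
def/use:
  b0: def={q,x} ue=∅
  b1: def={i} ue={q}
  b2: def={d} ue={x}
  b3: def={c,x} ue={x}
  b4: def={q} ue={x}
  b5: def={c,x} ue=∅
  b6: def={i} ue=∅
  b7: def={c,q} ue={q}
  b8: def={c} ue=∅

Backward fixpoint:
  b0: in=∅ out={q,x}
  b1: in={q,x} out={x}
  b2: in={x} out=∅
  b3: in={x} out={x}
  b4: in={x} out={q}
  b5: in={q} out={q,x}
  b6: in=∅ out=∅
  b7: in={q,x} out={x}
  b8: in=∅ out=∅

Interference:
  c↔{q,x}
  d↔{x}
  i↔{x}
  q↔{c,x}
  x↔{c,d,i,q}

Chromatic number:
  lower bound: {c,q,x} mutually conflict ⇒ χ ≥ 3
  assign c→R1 d→R1 i→R1 q→R2 x→R0 — no edge inside a register ⇒ χ ≤ 3
  χ = 3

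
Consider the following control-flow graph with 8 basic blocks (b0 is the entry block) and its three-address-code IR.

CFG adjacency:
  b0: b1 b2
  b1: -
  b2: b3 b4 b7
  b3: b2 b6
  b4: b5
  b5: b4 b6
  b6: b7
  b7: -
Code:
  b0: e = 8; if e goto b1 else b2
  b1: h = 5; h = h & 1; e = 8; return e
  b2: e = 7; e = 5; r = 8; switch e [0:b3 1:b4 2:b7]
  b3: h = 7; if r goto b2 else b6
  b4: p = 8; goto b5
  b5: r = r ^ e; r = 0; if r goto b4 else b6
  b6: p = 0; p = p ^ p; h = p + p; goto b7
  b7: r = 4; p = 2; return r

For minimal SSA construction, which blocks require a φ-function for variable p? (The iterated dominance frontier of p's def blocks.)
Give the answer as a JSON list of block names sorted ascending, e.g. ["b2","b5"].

idom tree: b1←b0 b2←b0 b3←b2 b4←b2 b5←b4 b6←b2 b7←b2
Dom at joins:
  b2: preds {b0,b3}: {b0} ∩ {b0,b2,b3} = {b0}; idom=b0
  b4: preds {b2,b5}: {b0,b2} ∩ {b0,b2,b4,b5} = {b0,b2}; idom=b2
  b6: preds {b3,b5}: {b0,b2,b3} ∩ {b0,b2,b4,b5} = {b0,b2}; idom=b2
  b7: preds {b2,b6}: {b0,b2} ∩ {b0,b2,b6} = {b0,b2}; idom=b2

DF walk-up:
  join b2 pred b0: · stop@b0
  join b2 pred b3: b3→b2 stop@b0
  join b4 pred b2: · stop@b2
  join b4 pred b5: b5→b4 stop@b2
  join b6 pred b3: b3 stop@b2
  join b6 pred b5: b5→b4 stop@b2
  join b7 pred b2: · stop@b2
  join b7 pred b6: b6 stop@b2
  b0 → ∅
  b1 → ∅
  b2 → {b2}
  b3 → {b2,b6}
  b4 → {b4,b6}
  b5 → {b4,b6}
  b6 → {b7}
  b7 → ∅

φ for p: defs {b4,b6,b7}
  DF⁺ = {b4,b6,b7}

Answer: ["b4", "b6", "b7"]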